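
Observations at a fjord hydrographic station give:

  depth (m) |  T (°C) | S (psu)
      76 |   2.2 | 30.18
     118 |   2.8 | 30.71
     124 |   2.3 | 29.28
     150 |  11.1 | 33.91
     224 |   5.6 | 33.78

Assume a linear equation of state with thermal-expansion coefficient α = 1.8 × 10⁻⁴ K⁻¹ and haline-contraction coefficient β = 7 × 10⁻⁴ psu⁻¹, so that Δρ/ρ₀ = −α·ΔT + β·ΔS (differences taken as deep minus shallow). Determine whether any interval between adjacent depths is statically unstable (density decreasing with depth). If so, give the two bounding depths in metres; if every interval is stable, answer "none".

Evaluate Δρ/ρ₀ = −αΔT + βΔS across each adjacent pair:
  76–118 m: −αΔT+βΔS = −(1.8 × 10⁻⁴)(+0.6)+(7 × 10⁻⁴)(+0.53) = 2.6 × 10⁻⁴ → stable
  118–124 m: −αΔT+βΔS = −(1.8 × 10⁻⁴)(-0.5)+(7 × 10⁻⁴)(-1.43) = -9.1 × 10⁻⁴ → UNSTABLE
  124–150 m: −αΔT+βΔS = −(1.8 × 10⁻⁴)(+8.8)+(7 × 10⁻⁴)(+4.63) = 1.7 × 10⁻³ → stable
  150–224 m: −αΔT+βΔS = −(1.8 × 10⁻⁴)(-5.5)+(7 × 10⁻⁴)(-0.13) = 9.0 × 10⁻⁴ → stable
The 118–124 m interval has Δρ < 0: lighter water underlies denser water.

118–124 m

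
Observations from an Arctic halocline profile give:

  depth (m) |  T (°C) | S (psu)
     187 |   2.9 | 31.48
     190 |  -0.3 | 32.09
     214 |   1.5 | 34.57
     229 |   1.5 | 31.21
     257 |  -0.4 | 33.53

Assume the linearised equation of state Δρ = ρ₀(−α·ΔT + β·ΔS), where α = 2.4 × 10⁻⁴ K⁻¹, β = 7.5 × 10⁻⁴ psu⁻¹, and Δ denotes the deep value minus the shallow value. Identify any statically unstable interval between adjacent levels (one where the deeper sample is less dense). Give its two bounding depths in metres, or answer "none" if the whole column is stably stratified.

Evaluate Δρ/ρ₀ = −αΔT + βΔS across each adjacent pair:
  187–190 m: −αΔT+βΔS = −(2.4 × 10⁻⁴)(-3.2)+(7.5 × 10⁻⁴)(+0.61) = 1.2 × 10⁻³ → stable
  190–214 m: −αΔT+βΔS = −(2.4 × 10⁻⁴)(+1.8)+(7.5 × 10⁻⁴)(+2.48) = 1.4 × 10⁻³ → stable
  214–229 m: −αΔT+βΔS = −(2.4 × 10⁻⁴)(+0.0)+(7.5 × 10⁻⁴)(-3.36) = -2.5 × 10⁻³ → UNSTABLE
  229–257 m: −αΔT+βΔS = −(2.4 × 10⁻⁴)(-1.9)+(7.5 × 10⁻⁴)(+2.32) = 2.2 × 10⁻³ → stable
The 214–229 m interval has Δρ < 0: lighter water underlies denser water.

214–229 m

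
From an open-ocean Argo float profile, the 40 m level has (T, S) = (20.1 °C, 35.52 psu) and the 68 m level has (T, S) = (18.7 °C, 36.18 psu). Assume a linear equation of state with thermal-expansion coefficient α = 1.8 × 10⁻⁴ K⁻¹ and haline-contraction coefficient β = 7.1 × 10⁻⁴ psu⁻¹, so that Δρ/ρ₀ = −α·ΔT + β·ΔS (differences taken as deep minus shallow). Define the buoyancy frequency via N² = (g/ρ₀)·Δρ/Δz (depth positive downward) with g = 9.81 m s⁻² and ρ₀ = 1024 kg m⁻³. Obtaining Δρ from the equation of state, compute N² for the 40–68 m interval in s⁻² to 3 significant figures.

2.52 × 10⁻⁴ s⁻²

ΔT = -1.4 K, ΔS = +0.66 psu (deep − shallow).
Δρ/ρ₀ = −αΔT + βΔS = 2.52 × 10⁻⁴ + 4.686 × 10⁻⁴ = 7.206 × 10⁻⁴, so Δρ ≈ 0.7379 kg m⁻³.
N² = (g/ρ₀)·Δρ/Δz = g·(Δρ/ρ₀)/Δz = 9.81 × 7.206 × 10⁻⁴ / 28 = 2.5247 × 10⁻⁴ s⁻² ≈ 2.52 × 10⁻⁴ s⁻².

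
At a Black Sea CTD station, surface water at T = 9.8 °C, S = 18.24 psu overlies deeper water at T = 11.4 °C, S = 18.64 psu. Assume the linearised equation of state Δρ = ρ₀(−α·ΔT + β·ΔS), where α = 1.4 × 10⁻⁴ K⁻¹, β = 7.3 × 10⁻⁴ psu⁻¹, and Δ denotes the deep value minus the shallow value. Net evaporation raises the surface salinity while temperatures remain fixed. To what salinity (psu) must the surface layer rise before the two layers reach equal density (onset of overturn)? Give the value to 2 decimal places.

18.33 psu

Neutral buoyancy requires −α(T_deep − T_surf) + β(S_deep − S_surf′) = 0.
S_surf′ = S_deep − (α/β)·ΔT = 18.64 − (1.4 × 10⁻⁴/7.3 × 10⁻⁴)·(+1.6) = 18.3332 psu.
Increase required: 18.3332 − 18.24 = 0.0932 psu.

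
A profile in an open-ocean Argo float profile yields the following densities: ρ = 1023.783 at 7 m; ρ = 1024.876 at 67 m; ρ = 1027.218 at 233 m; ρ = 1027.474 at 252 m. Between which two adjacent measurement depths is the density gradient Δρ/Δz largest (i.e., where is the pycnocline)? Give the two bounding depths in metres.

7–67 m

Compute the density gradient over each adjacent pair:
  7–67 m: Δρ/Δz = 1.093/60 = 0.018 kg m⁻⁴
  67–233 m: Δρ/Δz = 2.342/166 = 0.014 kg m⁻⁴
  233–252 m: Δρ/Δz = 0.256/19 = 0.013 kg m⁻⁴
The largest gradient is in the 7–67 m interval — the pycnocline.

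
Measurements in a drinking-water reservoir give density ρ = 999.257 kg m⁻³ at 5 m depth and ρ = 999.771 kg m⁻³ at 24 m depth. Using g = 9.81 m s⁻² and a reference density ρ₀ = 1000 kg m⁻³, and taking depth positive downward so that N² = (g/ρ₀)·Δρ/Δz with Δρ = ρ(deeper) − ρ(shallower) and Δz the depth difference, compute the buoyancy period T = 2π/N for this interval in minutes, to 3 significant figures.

6.43 min

Δρ = 999.771 − 999.257 = 0.514 kg m⁻³ over Δz = 24 − 5 = 19 m.
N² = (9.81/1000) × (0.514/19) = 2.6539 × 10⁻⁴ s⁻².
N = √(2.6539 × 10⁻⁴) = 0.016291 rad s⁻¹, so T = 2π/N = 385.68 s = 6.4280 min ≈ 6.43 min.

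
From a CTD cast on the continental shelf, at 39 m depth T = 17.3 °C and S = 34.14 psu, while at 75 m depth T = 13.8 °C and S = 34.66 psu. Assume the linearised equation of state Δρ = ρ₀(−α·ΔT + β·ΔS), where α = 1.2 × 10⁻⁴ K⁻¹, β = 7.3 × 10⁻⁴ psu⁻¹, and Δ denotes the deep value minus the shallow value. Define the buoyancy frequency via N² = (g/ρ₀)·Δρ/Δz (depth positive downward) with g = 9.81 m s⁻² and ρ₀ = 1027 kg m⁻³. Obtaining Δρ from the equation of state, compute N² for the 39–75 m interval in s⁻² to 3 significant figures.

2.18 × 10⁻⁴ s⁻²

ΔT = -3.5 K, ΔS = +0.52 psu (deep − shallow).
Δρ/ρ₀ = −αΔT + βΔS = 4.20 × 10⁻⁴ + 3.796 × 10⁻⁴ = 7.996 × 10⁻⁴, so Δρ ≈ 0.8212 kg m⁻³.
N² = (g/ρ₀)·Δρ/Δz = g·(Δρ/ρ₀)/Δz = 9.81 × 7.996 × 10⁻⁴ / 36 = 2.1789 × 10⁻⁴ s⁻² ≈ 2.18 × 10⁻⁴ s⁻².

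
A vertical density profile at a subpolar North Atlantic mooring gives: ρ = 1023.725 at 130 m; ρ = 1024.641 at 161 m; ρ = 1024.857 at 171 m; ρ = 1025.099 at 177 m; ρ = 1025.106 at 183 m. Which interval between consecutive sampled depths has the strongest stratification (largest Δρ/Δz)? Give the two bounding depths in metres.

Compute the density gradient over each adjacent pair:
  130–161 m: Δρ/Δz = 0.916/31 = 0.030 kg m⁻⁴
  161–171 m: Δρ/Δz = 0.216/10 = 0.022 kg m⁻⁴
  171–177 m: Δρ/Δz = 0.242/6 = 0.040 kg m⁻⁴
  177–183 m: Δρ/Δz = 0.007/6 = 1.2 × 10⁻³ kg m⁻⁴
The largest gradient is in the 171–177 m interval — the pycnocline.

171–177 m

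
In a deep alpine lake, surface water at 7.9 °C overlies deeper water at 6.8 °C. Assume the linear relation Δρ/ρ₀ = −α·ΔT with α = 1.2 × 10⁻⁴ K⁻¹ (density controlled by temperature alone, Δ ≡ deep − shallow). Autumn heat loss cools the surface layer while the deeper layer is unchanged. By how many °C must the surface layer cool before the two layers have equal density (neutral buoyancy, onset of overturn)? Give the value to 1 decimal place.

With temperature the only control, equal density requires T_surf′ = T_deep.
T_surf′ = 6.8 °C.
Cooling required: 7.9 − 6.8 = 1.1 °C.

1.1 °C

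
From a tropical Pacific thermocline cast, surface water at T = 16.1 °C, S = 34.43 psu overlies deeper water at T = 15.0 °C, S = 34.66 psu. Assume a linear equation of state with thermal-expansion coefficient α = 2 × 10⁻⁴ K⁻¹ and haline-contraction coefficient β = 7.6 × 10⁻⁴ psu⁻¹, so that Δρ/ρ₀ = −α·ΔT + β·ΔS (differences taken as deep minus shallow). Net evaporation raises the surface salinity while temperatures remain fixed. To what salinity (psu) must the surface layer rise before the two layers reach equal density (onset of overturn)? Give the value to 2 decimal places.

Neutral buoyancy requires −α(T_deep − T_surf) + β(S_deep − S_surf′) = 0.
S_surf′ = S_deep − (α/β)·ΔT = 34.66 − (2 × 10⁻⁴/7.6 × 10⁻⁴)·(-1.1) = 34.9495 psu.
Increase required: 34.9495 − 34.43 = 0.5195 psu.

34.95 psu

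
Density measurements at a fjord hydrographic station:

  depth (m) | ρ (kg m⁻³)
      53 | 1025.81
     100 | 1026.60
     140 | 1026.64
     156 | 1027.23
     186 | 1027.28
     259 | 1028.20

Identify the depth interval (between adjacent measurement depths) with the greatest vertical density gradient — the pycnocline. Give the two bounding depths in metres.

Compute the density gradient over each adjacent pair:
  53–100 m: Δρ/Δz = 0.79/47 = 0.017 kg m⁻⁴
  100–140 m: Δρ/Δz = 0.04/40 = 1.0 × 10⁻³ kg m⁻⁴
  140–156 m: Δρ/Δz = 0.59/16 = 0.037 kg m⁻⁴
  156–186 m: Δρ/Δz = 0.05/30 = 1.7 × 10⁻³ kg m⁻⁴
  186–259 m: Δρ/Δz = 0.92/73 = 0.013 kg m⁻⁴
The largest gradient is in the 140–156 m interval — the pycnocline.

140–156 m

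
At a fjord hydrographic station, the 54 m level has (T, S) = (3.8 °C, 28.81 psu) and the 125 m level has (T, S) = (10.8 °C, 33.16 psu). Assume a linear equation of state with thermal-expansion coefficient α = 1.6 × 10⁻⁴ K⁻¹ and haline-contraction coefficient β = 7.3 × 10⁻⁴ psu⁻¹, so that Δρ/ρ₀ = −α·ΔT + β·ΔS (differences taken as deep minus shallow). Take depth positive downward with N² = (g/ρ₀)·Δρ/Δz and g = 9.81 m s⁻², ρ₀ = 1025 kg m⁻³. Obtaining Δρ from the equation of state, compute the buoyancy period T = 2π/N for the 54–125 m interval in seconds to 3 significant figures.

373 s

ΔT = +7.0 K, ΔS = +4.35 psu (deep − shallow).
Δρ/ρ₀ = −αΔT + βΔS = -1.12 × 10⁻³ + 3.1755 × 10⁻³ = 2.0555 × 10⁻³, so Δρ ≈ 2.107 kg m⁻³.
N² = (g/ρ₀)·Δρ/Δz = g·(Δρ/ρ₀)/Δz = 9.81 × 2.0555 × 10⁻³ / 71 = 2.8401 × 10⁻⁴ s⁻².
N = √(2.8401 × 10⁻⁴) = 0.016853 rad s⁻¹ → T = 2π/N = 372.82 s ≈ 373 s.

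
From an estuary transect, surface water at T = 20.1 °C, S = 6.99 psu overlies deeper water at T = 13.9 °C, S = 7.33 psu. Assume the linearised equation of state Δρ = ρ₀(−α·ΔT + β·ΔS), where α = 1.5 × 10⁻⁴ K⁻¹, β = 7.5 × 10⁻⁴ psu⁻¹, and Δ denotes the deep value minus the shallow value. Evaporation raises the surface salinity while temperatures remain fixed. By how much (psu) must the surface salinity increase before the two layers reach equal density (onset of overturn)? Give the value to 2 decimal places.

Neutral buoyancy requires −α(T_deep − T_surf) + β(S_deep − S_surf′) = 0.
S_surf′ = S_deep − (α/β)·ΔT = 7.33 − (1.5 × 10⁻⁴/7.5 × 10⁻⁴)·(-6.2) = 8.5700 psu.
Increase required: 8.5700 − 6.99 = 1.5800 psu.

1.58 psu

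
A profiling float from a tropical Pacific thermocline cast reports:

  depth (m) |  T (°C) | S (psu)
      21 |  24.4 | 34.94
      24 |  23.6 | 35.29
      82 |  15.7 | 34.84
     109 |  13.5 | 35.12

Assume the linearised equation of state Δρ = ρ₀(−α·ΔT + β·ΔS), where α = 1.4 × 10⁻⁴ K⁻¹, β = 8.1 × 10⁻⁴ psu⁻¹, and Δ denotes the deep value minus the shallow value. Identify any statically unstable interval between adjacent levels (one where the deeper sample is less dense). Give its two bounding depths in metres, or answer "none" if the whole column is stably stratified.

none

Evaluate Δρ/ρ₀ = −αΔT + βΔS across each adjacent pair:
  21–24 m: −αΔT+βΔS = −(1.4 × 10⁻⁴)(-0.8)+(8.1 × 10⁻⁴)(+0.35) = 4.0 × 10⁻⁴ → stable
  24–82 m: −αΔT+βΔS = −(1.4 × 10⁻⁴)(-7.9)+(8.1 × 10⁻⁴)(-0.45) = 7.4 × 10⁻⁴ → stable
  82–109 m: −αΔT+βΔS = −(1.4 × 10⁻⁴)(-2.2)+(8.1 × 10⁻⁴)(+0.28) = 5.3 × 10⁻⁴ → stable
Every interval has Δρ > 0: the column is stably stratified throughout.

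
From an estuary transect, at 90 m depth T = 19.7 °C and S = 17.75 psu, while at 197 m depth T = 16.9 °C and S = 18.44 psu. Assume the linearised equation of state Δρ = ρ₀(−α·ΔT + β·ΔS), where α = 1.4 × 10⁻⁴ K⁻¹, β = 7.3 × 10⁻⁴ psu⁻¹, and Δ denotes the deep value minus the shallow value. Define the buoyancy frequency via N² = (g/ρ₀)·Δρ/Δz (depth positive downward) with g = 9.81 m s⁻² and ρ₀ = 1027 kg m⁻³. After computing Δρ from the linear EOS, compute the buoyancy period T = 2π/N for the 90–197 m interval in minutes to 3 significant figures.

11.6 min

ΔT = -2.8 K, ΔS = +0.69 psu (deep − shallow).
Δρ/ρ₀ = −αΔT + βΔS = 3.92 × 10⁻⁴ + 5.037 × 10⁻⁴ = 8.957 × 10⁻⁴, so Δρ ≈ 0.9199 kg m⁻³.
N² = (g/ρ₀)·Δρ/Δz = g·(Δρ/ρ₀)/Δz = 9.81 × 8.957 × 10⁻⁴ / 107 = 8.2120 × 10⁻⁵ s⁻².
N = √(8.2120 × 10⁻⁵) = 9.0620 × 10⁻³ rad s⁻¹ → T = 2π/N = 693.36 s = 11.556 min ≈ 11.6 min.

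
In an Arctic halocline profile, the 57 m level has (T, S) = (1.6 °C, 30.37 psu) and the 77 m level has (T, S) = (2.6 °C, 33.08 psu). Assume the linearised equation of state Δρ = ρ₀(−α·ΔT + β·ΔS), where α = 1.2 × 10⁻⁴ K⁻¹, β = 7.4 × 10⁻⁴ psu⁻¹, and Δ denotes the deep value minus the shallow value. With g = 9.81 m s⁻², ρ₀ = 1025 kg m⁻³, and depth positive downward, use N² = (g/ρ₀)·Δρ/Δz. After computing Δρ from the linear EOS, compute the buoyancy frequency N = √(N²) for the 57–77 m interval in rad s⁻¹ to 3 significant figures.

0.0304 rad s⁻¹

ΔT = +1.0 K, ΔS = +2.71 psu (deep − shallow).
Δρ/ρ₀ = −αΔT + βΔS = -1.20 × 10⁻⁴ + 2.0054 × 10⁻³ = 1.8854 × 10⁻³, so Δρ ≈ 1.933 kg m⁻³.
N² = (g/ρ₀)·Δρ/Δz = g·(Δρ/ρ₀)/Δz = 9.81 × 1.8854 × 10⁻³ / 20 = 9.2479 × 10⁻⁴ s⁻².
N = √(9.2479 × 10⁻⁴) = 0.030410 rad s⁻¹ ≈ 0.0304 rad s⁻¹.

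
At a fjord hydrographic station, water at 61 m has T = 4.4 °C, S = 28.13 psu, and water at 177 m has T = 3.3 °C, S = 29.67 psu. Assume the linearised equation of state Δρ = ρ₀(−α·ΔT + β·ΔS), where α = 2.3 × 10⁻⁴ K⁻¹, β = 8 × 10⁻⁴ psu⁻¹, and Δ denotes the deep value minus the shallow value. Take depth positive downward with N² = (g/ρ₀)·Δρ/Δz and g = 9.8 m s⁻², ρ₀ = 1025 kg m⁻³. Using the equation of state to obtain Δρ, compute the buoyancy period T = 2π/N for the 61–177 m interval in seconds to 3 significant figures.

ΔT = -1.1 K, ΔS = +1.54 psu (deep − shallow).
Δρ/ρ₀ = −αΔT + βΔS = 2.53 × 10⁻⁴ + 1.232 × 10⁻³ = 1.485 × 10⁻³, so Δρ ≈ 1.522 kg m⁻³.
N² = (g/ρ₀)·Δρ/Δz = g·(Δρ/ρ₀)/Δz = 9.8 × 1.485 × 10⁻³ / 116 = 1.2546 × 10⁻⁴ s⁻².
N = √(1.2546 × 10⁻⁴) = 0.011201 rad s⁻¹ → T = 2π/N = 560.95 s ≈ 561 s.

561 s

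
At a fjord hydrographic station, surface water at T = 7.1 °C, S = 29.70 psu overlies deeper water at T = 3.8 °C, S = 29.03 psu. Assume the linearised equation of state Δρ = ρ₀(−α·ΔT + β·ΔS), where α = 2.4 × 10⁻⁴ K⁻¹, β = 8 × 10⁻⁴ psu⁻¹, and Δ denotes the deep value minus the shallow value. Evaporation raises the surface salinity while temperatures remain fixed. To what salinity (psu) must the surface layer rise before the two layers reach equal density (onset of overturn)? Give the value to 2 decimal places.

30.02 psu

Neutral buoyancy requires −α(T_deep − T_surf) + β(S_deep − S_surf′) = 0.
S_surf′ = S_deep − (α/β)·ΔT = 29.03 − (2.4 × 10⁻⁴/8 × 10⁻⁴)·(-3.3) = 30.0200 psu.
Increase required: 30.0200 − 29.70 = 0.3200 psu.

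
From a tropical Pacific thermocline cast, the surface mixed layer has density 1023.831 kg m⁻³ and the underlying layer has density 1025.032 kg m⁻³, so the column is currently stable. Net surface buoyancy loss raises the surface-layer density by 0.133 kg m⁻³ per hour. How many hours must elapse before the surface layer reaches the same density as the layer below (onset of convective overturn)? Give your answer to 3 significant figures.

Density deficit of the surface layer: 1025.032 − 1023.831 = 1.201 kg m⁻³.
Required change = 1.201 / 0.133 = 9.03 hours.

9.03 hours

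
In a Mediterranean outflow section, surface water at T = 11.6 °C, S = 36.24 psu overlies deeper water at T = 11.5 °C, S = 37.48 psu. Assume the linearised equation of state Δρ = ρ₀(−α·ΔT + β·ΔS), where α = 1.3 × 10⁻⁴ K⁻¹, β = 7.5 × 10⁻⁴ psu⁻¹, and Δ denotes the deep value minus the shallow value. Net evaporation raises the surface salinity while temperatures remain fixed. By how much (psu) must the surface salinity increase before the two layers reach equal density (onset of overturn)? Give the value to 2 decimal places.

Neutral buoyancy requires −α(T_deep − T_surf) + β(S_deep − S_surf′) = 0.
S_surf′ = S_deep − (α/β)·ΔT = 37.48 − (1.3 × 10⁻⁴/7.5 × 10⁻⁴)·(-0.1) = 37.4973 psu.
Increase required: 37.4973 − 36.24 = 1.2573 psu.

1.26 psu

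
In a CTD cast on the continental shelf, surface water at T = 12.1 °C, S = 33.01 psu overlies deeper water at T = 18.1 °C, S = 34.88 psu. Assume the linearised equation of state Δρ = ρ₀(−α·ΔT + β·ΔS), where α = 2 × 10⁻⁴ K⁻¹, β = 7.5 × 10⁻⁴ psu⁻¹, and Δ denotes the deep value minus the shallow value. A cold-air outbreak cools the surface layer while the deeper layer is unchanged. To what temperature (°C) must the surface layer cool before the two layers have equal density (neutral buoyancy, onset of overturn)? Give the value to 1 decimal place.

Neutral buoyancy requires Δρ = 0, i.e. −α(T_deep − T_surf′) + β(S_deep − S_surf) = 0.
T_surf′ = T_deep − (β/α)·ΔS = 18.1 − (7.5 × 10⁻⁴/2 × 10⁻⁴)·(+1.87) = 11.088 °C.
Cooling required: 12.1 − (11.088) = 1.012 °C.

11.1 °C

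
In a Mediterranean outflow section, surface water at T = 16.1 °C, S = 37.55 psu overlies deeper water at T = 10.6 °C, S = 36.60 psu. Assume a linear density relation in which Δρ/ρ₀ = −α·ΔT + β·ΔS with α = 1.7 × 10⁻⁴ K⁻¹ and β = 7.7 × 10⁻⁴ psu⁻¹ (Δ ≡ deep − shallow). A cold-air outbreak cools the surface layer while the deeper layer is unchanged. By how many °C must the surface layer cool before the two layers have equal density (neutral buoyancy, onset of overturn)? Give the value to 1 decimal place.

Neutral buoyancy requires Δρ = 0, i.e. −α(T_deep − T_surf′) + β(S_deep − S_surf) = 0.
T_surf′ = T_deep − (β/α)·ΔS = 10.6 − (7.7 × 10⁻⁴/1.7 × 10⁻⁴)·(-0.95) = 14.903 °C.
Cooling required: 16.1 − (14.903) = 1.197 °C.

1.2 °C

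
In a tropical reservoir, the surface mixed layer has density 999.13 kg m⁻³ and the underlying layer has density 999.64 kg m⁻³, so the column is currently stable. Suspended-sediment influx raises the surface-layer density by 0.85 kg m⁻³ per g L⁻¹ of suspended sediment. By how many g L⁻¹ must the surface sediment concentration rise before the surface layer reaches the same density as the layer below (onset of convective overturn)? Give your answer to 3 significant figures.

Density deficit of the surface layer: 999.64 − 999.13 = 0.51 kg m⁻³.
Required change = 0.51 / 0.85 = 0.600 g L⁻¹.

0.600 g L⁻¹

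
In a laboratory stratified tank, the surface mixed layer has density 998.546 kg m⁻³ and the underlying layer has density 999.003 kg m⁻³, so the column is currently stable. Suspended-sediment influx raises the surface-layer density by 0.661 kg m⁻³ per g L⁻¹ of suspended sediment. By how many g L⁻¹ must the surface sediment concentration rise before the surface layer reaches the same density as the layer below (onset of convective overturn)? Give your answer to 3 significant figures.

0.691 g L⁻¹

Density deficit of the surface layer: 999.003 − 998.546 = 0.457 kg m⁻³.
Required change = 0.457 / 0.661 = 0.691 g L⁻¹.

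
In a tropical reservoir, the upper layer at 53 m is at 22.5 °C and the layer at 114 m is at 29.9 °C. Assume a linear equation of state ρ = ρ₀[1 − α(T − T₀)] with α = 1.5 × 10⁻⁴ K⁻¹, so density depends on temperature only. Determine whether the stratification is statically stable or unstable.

unstable

ΔT = 29.9 − 22.5 = +7.4 K, so Δρ/ρ₀ = −αΔT = -1.11 × 10⁻³.
Δρ/ρ₀ < 0, so Δρ < 0: deeper water is lighter → statically unstable; the column would overturn.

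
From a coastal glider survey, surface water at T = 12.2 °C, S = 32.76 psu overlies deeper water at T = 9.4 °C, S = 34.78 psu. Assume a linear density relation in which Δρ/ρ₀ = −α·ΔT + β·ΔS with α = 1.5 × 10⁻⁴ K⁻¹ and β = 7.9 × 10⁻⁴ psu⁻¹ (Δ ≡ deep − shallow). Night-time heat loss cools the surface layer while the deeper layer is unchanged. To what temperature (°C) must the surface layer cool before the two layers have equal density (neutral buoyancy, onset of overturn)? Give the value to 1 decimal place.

-1.2 °C

Neutral buoyancy requires Δρ = 0, i.e. −α(T_deep − T_surf′) + β(S_deep − S_surf) = 0.
T_surf′ = T_deep − (β/α)·ΔS = 9.4 − (7.9 × 10⁻⁴/1.5 × 10⁻⁴)·(+2.02) = -1.239 °C.
Cooling required: 12.2 − (-1.239) = 13.439 °C.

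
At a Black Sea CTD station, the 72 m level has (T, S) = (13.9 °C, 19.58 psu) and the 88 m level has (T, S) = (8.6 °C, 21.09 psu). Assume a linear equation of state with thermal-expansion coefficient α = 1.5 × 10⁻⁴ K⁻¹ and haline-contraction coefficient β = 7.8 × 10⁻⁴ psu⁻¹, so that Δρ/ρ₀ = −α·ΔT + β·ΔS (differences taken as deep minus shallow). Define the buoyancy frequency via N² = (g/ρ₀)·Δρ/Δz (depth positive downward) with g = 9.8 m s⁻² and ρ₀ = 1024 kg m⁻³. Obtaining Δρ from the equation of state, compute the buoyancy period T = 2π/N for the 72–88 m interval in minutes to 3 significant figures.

ΔT = -5.3 K, ΔS = +1.51 psu (deep − shallow).
Δρ/ρ₀ = −αΔT + βΔS = 7.95 × 10⁻⁴ + 1.1778 × 10⁻³ = 1.9728 × 10⁻³, so Δρ ≈ 2.020 kg m⁻³.
N² = (g/ρ₀)·Δρ/Δz = g·(Δρ/ρ₀)/Δz = 9.8 × 1.9728 × 10⁻³ / 16 = 1.2083 × 10⁻³ s⁻².
N = √(1.2083 × 10⁻³) = 0.034761 rad s⁻¹ → T = 2π/N = 180.75 s = 3.0125 min ≈ 3.01 min.

3.01 min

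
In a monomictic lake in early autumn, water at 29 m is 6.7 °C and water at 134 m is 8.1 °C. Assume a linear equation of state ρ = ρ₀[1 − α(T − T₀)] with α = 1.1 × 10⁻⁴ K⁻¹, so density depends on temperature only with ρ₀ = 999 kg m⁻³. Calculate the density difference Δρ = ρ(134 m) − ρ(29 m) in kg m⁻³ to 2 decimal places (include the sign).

-0.15 kg m⁻³

ΔT = +1.4 K, Δρ/ρ₀ = −αΔT = -1.54 × 10⁻⁴.
Δρ = 999 × (-1.54 × 10⁻⁴) = -0.15 kg m⁻³.
Negative Δρ: lighter below, statically unstable.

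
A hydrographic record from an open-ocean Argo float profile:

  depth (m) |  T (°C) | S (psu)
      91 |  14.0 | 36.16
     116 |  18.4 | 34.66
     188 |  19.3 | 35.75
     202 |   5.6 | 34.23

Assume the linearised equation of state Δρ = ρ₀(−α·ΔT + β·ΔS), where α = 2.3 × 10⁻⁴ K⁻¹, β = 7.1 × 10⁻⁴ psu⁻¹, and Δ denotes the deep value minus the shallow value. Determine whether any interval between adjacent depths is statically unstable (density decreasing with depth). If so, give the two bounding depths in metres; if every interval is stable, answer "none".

Evaluate Δρ/ρ₀ = −αΔT + βΔS across each adjacent pair:
  91–116 m: −αΔT+βΔS = −(2.3 × 10⁻⁴)(+4.4)+(7.1 × 10⁻⁴)(-1.50) = -2.1 × 10⁻³ → UNSTABLE
  116–188 m: −αΔT+βΔS = −(2.3 × 10⁻⁴)(+0.9)+(7.1 × 10⁻⁴)(+1.09) = 5.7 × 10⁻⁴ → stable
  188–202 m: −αΔT+βΔS = −(2.3 × 10⁻⁴)(-13.7)+(7.1 × 10⁻⁴)(-1.52) = 2.1 × 10⁻³ → stable
The 91–116 m interval has Δρ < 0: lighter water underlies denser water.

91–116 m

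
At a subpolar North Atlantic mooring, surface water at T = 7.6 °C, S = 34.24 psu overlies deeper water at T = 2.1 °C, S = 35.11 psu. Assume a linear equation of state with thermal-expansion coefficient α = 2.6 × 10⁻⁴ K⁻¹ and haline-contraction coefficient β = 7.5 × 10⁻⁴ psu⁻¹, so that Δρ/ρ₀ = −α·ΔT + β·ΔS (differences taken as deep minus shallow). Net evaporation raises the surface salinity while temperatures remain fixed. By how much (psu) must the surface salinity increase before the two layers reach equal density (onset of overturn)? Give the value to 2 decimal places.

Neutral buoyancy requires −α(T_deep − T_surf) + β(S_deep − S_surf′) = 0.
S_surf′ = S_deep − (α/β)·ΔT = 35.11 − (2.6 × 10⁻⁴/7.5 × 10⁻⁴)·(-5.5) = 37.0167 psu.
Increase required: 37.0167 − 34.24 = 2.7767 psu.

2.78 psu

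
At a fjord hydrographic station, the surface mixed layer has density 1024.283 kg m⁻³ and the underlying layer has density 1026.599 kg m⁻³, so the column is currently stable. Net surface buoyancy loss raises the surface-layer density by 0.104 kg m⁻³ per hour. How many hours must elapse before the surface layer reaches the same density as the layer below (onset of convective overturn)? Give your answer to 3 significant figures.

Density deficit of the surface layer: 1026.599 − 1024.283 = 2.316 kg m⁻³.
Required change = 2.316 / 0.104 = 22.3 hours.

22.3 hours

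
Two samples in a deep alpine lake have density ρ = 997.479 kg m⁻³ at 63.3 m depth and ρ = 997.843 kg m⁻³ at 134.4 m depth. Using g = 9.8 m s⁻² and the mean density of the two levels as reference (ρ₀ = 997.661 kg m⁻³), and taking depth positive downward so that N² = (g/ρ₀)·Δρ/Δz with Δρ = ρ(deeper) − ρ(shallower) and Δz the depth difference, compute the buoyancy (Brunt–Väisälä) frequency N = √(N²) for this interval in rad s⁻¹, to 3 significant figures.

Δρ = 997.843 − 997.479 = 0.364 kg m⁻³ over Δz = 134.4 − 63.3 = 71.1 m.
N² = (9.8/997.661) × (0.364/71.1) = 5.0289 × 10⁻⁵ s⁻².
N = √(5.0289 × 10⁻⁵) = 7.0915 × 10⁻³ rad s⁻¹ ≈ 7.09 × 10⁻³ rad s⁻¹.

7.09 × 10⁻³ rad s⁻¹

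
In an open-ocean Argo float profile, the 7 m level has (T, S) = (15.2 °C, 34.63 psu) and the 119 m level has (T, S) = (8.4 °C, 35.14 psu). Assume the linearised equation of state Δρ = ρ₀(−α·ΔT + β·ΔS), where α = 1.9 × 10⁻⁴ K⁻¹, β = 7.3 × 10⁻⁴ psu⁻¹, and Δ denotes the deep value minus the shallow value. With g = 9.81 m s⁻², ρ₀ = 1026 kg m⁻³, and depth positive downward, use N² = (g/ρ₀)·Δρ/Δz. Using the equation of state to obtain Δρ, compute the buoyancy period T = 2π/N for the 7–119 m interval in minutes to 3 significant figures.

8.67 min

ΔT = -6.8 K, ΔS = +0.51 psu (deep − shallow).
Δρ/ρ₀ = −αΔT + βΔS = 1.292 × 10⁻³ + 3.723 × 10⁻⁴ = 1.6643 × 10⁻³, so Δρ ≈ 1.708 kg m⁻³.
N² = (g/ρ₀)·Δρ/Δz = g·(Δρ/ρ₀)/Δz = 9.81 × 1.6643 × 10⁻³ / 112 = 1.4577 × 10⁻⁴ s⁻².
N = √(1.4577 × 10⁻⁴) = 0.012074 rad s⁻¹ → T = 2π/N = 520.39 s = 8.6732 min ≈ 8.67 min.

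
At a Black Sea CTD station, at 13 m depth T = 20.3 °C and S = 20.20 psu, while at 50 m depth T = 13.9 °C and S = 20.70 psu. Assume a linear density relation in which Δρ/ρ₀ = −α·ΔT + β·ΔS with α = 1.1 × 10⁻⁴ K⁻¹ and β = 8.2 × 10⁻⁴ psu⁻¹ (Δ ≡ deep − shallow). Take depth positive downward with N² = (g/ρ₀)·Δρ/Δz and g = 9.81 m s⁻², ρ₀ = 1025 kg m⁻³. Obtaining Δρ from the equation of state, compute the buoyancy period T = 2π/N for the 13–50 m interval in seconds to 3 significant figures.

366 s

ΔT = -6.4 K, ΔS = +0.50 psu (deep − shallow).
Δρ/ρ₀ = −αΔT + βΔS = 7.04 × 10⁻⁴ + 4.10 × 10⁻⁴ = 1.114 × 10⁻³, so Δρ ≈ 1.142 kg m⁻³.
N² = (g/ρ₀)·Δρ/Δz = g·(Δρ/ρ₀)/Δz = 9.81 × 1.114 × 10⁻³ / 37 = 2.9536 × 10⁻⁴ s⁻².
N = √(2.9536 × 10⁻⁴) = 0.017186 rad s⁻¹ → T = 2π/N = 365.60 s ≈ 366 s.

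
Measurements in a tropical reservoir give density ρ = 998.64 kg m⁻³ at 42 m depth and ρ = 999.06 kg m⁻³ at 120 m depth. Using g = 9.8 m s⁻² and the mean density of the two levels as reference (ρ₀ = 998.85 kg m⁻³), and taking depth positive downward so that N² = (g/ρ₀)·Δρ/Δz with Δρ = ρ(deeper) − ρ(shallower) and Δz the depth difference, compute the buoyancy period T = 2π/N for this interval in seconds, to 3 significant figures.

864 s

Δρ = 999.06 − 998.64 = 0.42 kg m⁻³ over Δz = 120 − 42 = 78 m.
N² = (9.8/998.85) × (0.42/78) = 5.2830 × 10⁻⁵ s⁻².
N = √(5.2830 × 10⁻⁵) = 7.2684 × 10⁻³ rad s⁻¹, so T = 2π/N = 864.45 s ≈ 864 s.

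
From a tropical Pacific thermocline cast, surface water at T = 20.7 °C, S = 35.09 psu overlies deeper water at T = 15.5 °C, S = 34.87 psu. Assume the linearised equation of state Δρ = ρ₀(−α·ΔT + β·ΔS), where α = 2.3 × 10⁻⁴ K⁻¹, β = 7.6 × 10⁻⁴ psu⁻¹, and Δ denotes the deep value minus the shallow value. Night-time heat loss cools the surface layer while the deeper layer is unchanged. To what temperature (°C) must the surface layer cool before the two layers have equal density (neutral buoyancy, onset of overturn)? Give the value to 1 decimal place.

16.2 °C

Neutral buoyancy requires Δρ = 0, i.e. −α(T_deep − T_surf′) + β(S_deep − S_surf) = 0.
T_surf′ = T_deep − (β/α)·ΔS = 15.5 − (7.6 × 10⁻⁴/2.3 × 10⁻⁴)·(-0.22) = 16.227 °C.
Cooling required: 20.7 − (16.227) = 4.473 °C.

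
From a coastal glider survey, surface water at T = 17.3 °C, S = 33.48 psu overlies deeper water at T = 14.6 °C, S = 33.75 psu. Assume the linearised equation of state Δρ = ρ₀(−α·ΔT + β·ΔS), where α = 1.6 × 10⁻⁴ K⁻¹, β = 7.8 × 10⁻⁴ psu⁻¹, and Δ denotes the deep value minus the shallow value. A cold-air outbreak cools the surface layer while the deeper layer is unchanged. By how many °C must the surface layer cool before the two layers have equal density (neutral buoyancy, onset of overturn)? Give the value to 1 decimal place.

Neutral buoyancy requires Δρ = 0, i.e. −α(T_deep − T_surf′) + β(S_deep − S_surf) = 0.
T_surf′ = T_deep − (β/α)·ΔS = 14.6 − (7.8 × 10⁻⁴/1.6 × 10⁻⁴)·(+0.27) = 13.284 °C.
Cooling required: 17.3 − (13.284) = 4.016 °C.

4.0 °C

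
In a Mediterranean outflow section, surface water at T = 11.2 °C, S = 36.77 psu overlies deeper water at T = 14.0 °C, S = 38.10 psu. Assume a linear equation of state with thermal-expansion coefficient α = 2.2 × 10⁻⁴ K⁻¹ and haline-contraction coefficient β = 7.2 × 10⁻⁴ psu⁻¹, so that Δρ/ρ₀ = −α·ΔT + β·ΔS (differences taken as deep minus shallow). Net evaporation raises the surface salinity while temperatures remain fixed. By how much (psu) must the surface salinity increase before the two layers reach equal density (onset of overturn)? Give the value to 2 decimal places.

Neutral buoyancy requires −α(T_deep − T_surf) + β(S_deep − S_surf′) = 0.
S_surf′ = S_deep − (α/β)·ΔT = 38.10 − (2.2 × 10⁻⁴/7.2 × 10⁻⁴)·(+2.8) = 37.2444 psu.
Increase required: 37.2444 − 36.77 = 0.4744 psu.

0.47 psu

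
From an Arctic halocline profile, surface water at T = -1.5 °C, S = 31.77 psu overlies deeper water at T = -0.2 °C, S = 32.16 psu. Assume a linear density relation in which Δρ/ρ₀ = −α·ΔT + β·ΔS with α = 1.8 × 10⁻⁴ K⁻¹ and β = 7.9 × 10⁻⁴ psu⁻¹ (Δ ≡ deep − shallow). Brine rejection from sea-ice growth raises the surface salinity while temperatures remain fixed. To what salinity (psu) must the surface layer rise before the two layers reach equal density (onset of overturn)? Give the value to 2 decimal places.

Neutral buoyancy requires −α(T_deep − T_surf) + β(S_deep − S_surf′) = 0.
S_surf′ = S_deep − (α/β)·ΔT = 32.16 − (1.8 × 10⁻⁴/7.9 × 10⁻⁴)·(+1.3) = 31.8638 psu.
Increase required: 31.8638 − 31.77 = 0.0938 psu.

31.86 psu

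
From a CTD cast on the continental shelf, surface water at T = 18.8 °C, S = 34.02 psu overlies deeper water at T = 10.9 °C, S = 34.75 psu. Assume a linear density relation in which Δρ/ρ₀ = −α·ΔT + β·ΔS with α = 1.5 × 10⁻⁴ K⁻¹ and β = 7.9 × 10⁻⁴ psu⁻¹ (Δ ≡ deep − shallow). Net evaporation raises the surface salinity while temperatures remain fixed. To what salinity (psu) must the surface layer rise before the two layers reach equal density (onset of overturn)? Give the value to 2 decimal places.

Neutral buoyancy requires −α(T_deep − T_surf) + β(S_deep − S_surf′) = 0.
S_surf′ = S_deep − (α/β)·ΔT = 34.75 − (1.5 × 10⁻⁴/7.9 × 10⁻⁴)·(-7.9) = 36.2500 psu.
Increase required: 36.2500 − 34.02 = 2.2300 psu.

36.25 psu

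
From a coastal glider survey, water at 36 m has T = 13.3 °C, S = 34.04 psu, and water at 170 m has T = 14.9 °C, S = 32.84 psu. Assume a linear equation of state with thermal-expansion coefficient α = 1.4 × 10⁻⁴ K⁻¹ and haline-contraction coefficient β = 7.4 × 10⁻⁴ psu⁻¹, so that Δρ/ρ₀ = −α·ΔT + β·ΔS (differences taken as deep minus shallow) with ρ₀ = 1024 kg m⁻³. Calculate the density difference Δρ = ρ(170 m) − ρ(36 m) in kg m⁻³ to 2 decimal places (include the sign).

-1.14 kg m⁻³

ΔT = +1.6 K, ΔS = -1.20 psu (deep − shallow).
Δρ/ρ₀ = −(1.4 × 10⁻⁴)(+1.6) + (7.4 × 10⁻⁴)(-1.20) = -1.112 × 10⁻³.
Δρ = 1024 × (-1.112 × 10⁻³) = -1.14 kg m⁻³.
Negative Δρ: lighter below, statically unstable.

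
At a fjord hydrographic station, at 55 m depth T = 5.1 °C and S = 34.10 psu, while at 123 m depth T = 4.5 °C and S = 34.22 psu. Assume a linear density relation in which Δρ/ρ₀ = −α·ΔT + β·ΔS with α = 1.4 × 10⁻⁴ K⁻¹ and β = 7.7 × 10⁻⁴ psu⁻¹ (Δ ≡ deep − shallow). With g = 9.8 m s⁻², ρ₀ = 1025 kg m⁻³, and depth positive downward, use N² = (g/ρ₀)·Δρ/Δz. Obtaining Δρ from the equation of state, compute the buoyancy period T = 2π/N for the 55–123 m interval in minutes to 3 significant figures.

ΔT = -0.6 K, ΔS = +0.12 psu (deep − shallow).
Δρ/ρ₀ = −αΔT + βΔS = 8.40 × 10⁻⁵ + 9.24 × 10⁻⁵ = 1.764 × 10⁻⁴, so Δρ ≈ 0.1808 kg m⁻³.
N² = (g/ρ₀)·Δρ/Δz = g·(Δρ/ρ₀)/Δz = 9.8 × 1.764 × 10⁻⁴ / 68 = 2.5422 × 10⁻⁵ s⁻².
N = √(2.5422 × 10⁻⁵) = 5.0420 × 10⁻³ rad s⁻¹ → T = 2π/N = 1.2462 × 10³ s = 20.770 min ≈ 20.8 min.

20.8 min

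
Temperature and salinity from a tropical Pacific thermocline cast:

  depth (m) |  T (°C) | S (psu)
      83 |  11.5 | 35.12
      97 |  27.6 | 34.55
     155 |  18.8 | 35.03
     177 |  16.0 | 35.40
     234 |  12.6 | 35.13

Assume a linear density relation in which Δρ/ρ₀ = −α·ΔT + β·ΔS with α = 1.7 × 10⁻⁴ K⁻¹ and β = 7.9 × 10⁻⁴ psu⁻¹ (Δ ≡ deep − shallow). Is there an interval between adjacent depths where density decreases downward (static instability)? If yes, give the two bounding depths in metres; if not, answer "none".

83–97 m

Evaluate Δρ/ρ₀ = −αΔT + βΔS across each adjacent pair:
  83–97 m: −αΔT+βΔS = −(1.7 × 10⁻⁴)(+16.1)+(7.9 × 10⁻⁴)(-0.57) = -3.2 × 10⁻³ → UNSTABLE
  97–155 m: −αΔT+βΔS = −(1.7 × 10⁻⁴)(-8.8)+(7.9 × 10⁻⁴)(+0.48) = 1.9 × 10⁻³ → stable
  155–177 m: −αΔT+βΔS = −(1.7 × 10⁻⁴)(-2.8)+(7.9 × 10⁻⁴)(+0.37) = 7.7 × 10⁻⁴ → stable
  177–234 m: −αΔT+βΔS = −(1.7 × 10⁻⁴)(-3.4)+(7.9 × 10⁻⁴)(-0.27) = 3.6 × 10⁻⁴ → stable
The 83–97 m interval has Δρ < 0: lighter water underlies denser water.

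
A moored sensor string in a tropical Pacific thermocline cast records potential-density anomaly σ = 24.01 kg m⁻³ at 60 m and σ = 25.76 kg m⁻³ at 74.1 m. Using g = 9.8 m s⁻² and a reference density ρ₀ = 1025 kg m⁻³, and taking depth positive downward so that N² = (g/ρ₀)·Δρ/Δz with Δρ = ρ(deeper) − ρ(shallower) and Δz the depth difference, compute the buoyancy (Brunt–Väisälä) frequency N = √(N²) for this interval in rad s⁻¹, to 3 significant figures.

0.0344 rad s⁻¹

Δρ = 1025.76 − 1024.01 = 1.75 kg m⁻³ over Δz = 74.1 − 60 = 14.1 m.
N² = (9.8/1025) × (1.75/14.1) = 1.1866 × 10⁻³ s⁻².
N = √(1.1866 × 10⁻³) = 0.034447 rad s⁻¹ ≈ 0.0344 rad s⁻¹.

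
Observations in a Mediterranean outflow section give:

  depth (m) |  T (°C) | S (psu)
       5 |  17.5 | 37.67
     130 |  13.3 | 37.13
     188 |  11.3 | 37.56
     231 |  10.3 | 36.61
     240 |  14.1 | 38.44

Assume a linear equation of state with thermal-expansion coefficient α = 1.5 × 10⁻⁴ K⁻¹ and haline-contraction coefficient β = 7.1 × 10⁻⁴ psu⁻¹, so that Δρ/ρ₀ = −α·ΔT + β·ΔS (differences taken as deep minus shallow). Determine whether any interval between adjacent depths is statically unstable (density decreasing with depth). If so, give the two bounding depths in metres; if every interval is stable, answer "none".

188–231 m

Evaluate Δρ/ρ₀ = −αΔT + βΔS across each adjacent pair:
  5–130 m: −αΔT+βΔS = −(1.5 × 10⁻⁴)(-4.2)+(7.1 × 10⁻⁴)(-0.54) = 2.5 × 10⁻⁴ → stable
  130–188 m: −αΔT+βΔS = −(1.5 × 10⁻⁴)(-2.0)+(7.1 × 10⁻⁴)(+0.43) = 6.1 × 10⁻⁴ → stable
  188–231 m: −αΔT+βΔS = −(1.5 × 10⁻⁴)(-1.0)+(7.1 × 10⁻⁴)(-0.95) = -5.2 × 10⁻⁴ → UNSTABLE
  231–240 m: −αΔT+βΔS = −(1.5 × 10⁻⁴)(+3.8)+(7.1 × 10⁻⁴)(+1.83) = 7.3 × 10⁻⁴ → stable
The 188–231 m interval has Δρ < 0: lighter water underlies denser water.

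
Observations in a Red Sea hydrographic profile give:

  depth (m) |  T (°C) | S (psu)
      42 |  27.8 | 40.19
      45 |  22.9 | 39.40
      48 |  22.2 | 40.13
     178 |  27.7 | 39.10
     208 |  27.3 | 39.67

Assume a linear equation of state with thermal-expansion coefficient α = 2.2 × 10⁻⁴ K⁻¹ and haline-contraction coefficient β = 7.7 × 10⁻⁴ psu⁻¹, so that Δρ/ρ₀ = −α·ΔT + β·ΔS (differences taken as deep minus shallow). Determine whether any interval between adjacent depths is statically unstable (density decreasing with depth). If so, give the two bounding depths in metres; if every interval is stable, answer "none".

48–178 m

Evaluate Δρ/ρ₀ = −αΔT + βΔS across each adjacent pair:
  42–45 m: −αΔT+βΔS = −(2.2 × 10⁻⁴)(-4.9)+(7.7 × 10⁻⁴)(-0.79) = 4.7 × 10⁻⁴ → stable
  45–48 m: −αΔT+βΔS = −(2.2 × 10⁻⁴)(-0.7)+(7.7 × 10⁻⁴)(+0.73) = 7.2 × 10⁻⁴ → stable
  48–178 m: −αΔT+βΔS = −(2.2 × 10⁻⁴)(+5.5)+(7.7 × 10⁻⁴)(-1.03) = -2.0 × 10⁻³ → UNSTABLE
  178–208 m: −αΔT+βΔS = −(2.2 × 10⁻⁴)(-0.4)+(7.7 × 10⁻⁴)(+0.57) = 5.3 × 10⁻⁴ → stable
The 48–178 m interval has Δρ < 0: lighter water underlies denser water.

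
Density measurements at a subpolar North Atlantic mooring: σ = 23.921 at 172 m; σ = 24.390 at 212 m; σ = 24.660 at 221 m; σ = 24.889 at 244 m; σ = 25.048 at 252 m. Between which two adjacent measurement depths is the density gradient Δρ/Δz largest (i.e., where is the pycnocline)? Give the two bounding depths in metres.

212–221 m

Compute the density gradient over each adjacent pair:
  172–212 m: Δρ/Δz = 0.469/40 = 0.012 kg m⁻⁴
  212–221 m: Δρ/Δz = 0.270/9 = 0.030 kg m⁻⁴
  221–244 m: Δρ/Δz = 0.229/23 = 0.010 kg m⁻⁴
  244–252 m: Δρ/Δz = 0.159/8 = 0.020 kg m⁻⁴
The largest gradient is in the 212–221 m interval — the pycnocline.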